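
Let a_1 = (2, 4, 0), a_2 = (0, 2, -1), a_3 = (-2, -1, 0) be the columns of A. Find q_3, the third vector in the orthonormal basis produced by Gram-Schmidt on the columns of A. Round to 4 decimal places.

q_3 = (-0.6667, 0.3333, 0.6667)

a_1 = (2, 4, 0); ‖a_1‖ = 4.4721, so q_1 = (0.4472, 0.8944, 0.0000).
q_1·a_2 = 0.4472·0 + 0.8944·2 + 0.0000·(-1) = 1.7889.
u_2 = a_2 − 1.7889·q_1 = (-0.8000, 0.4000, -1.0000).
‖u_2‖ = 1.3416, so q_2 = (-0.5963, 0.2981, -0.7454).
q_1·a_3 = 0.4472·(-2) + 0.8944·(-1) + 0.0000·0 = -1.7889; q_2·a_3 = (-0.5963)·(-2) + 0.2981·(-1) + (-0.7454)·0 = 0.8944.
u_3 = a_3 + 1.7889·q_1 − 0.8944·q_2 = (-0.6667, 0.3333, 0.6667).
‖u_3‖ = 1.0000, so q_3 = (-0.6667, 0.3333, 0.6667).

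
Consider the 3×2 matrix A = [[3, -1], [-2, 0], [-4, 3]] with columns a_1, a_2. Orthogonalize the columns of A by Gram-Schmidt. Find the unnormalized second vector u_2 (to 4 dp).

u_2 = (0.5517, -1.0345, 0.9310)

a_1 = (3, -2, -4); ‖a_1‖ = 5.3852, so q_1 = (0.5571, -0.3714, -0.7428).
q_1·a_2 = 0.5571·(-1) + (-0.3714)·0 + (-0.7428)·3 = -2.7854.
u_2 = a_2 + 2.7854·q_1 = (0.5517, -1.0345, 0.9310).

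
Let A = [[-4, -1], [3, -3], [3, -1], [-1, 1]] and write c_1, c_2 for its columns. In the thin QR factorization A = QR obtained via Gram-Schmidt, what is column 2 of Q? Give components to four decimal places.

c_1 = (-4, 3, 3, -1); ‖c_1‖ = 5.9161, so e_1 = (-0.6761, 0.5071, 0.5071, -0.1690).
e_1·c_2 = (-0.6761)·(-1) + 0.5071·(-3) + 0.5071·(-1) + (-0.1690)·1 = -1.5213.
u_2 = c_2 + 1.5213·e_1 = (-2.0286, -2.2286, -0.2286, 0.7429).
‖u_2‖ = 3.1122, so e_2 = (-0.6518, -0.7161, -0.0734, 0.2387).

e_2 = (-0.6518, -0.7161, -0.0734, 0.2387)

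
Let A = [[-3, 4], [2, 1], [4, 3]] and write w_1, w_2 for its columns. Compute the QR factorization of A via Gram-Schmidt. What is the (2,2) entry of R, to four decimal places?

w_1 = (-3, 2, 4); ‖w_1‖ = 5.3852, so e_1 = (-0.5571, 0.3714, 0.7428).
e_1·w_2 = (-0.5571)·4 + 0.3714·1 + 0.7428·3 = 0.3714.
u_2 = w_2 − 0.3714·e_1 = (4.2069, 0.8621, 2.7241).
r_{22} = ‖u_2‖ = 5.0855.

r_{22} = 5.0855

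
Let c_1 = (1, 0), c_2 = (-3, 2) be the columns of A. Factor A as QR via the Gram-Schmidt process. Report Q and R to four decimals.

c_1 = (1, 0); ‖c_1‖ = 1.0000, so q_1 = (1.0000, 0.0000).
q_1·c_2 = 1.0000·(-3) + 0.0000·2 = -3.0000.
u_2 = c_2 + 3.0000·q_1 = (0.0000, 2.0000).
‖u_2‖ = 2.0000, so q_2 = (0.0000, 1.0000).

Q = [[1.0000, 0.0000], [0.0000, 1.0000]], R = [[1.0000, -3.0000], [0.0000, 2.0000]]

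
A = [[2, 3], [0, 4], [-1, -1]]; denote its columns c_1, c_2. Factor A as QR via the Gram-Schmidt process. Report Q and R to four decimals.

Q = [[0.8944, 0.0497], [0.0000, 0.9938], [-0.4472, 0.0994]], R = [[2.2361, 3.1305], [0.0000, 4.0249]]

e_1 = c_1/‖c_1‖ = (2, 0, -1)/2.2361 = (0.8944, 0.0000, -0.4472).
r_{12} = e_1·c_2 = 3.1305.
u_2 = c_2 − 3.1305·e_1 = (0.2000, 4.0000, 0.4000).
‖u_2‖ = 4.0249, so e_2 = (0.0497, 0.9938, 0.0994).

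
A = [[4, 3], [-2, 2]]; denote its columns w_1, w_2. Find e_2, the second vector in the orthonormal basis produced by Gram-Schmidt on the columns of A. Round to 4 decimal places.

e_1 = w_1/‖w_1‖ = (4, -2)/4.4721 = (0.8944, -0.4472).
r_{12} = e_1·w_2 = 1.7889.
u_2 = w_2 − 1.7889·e_1 = (1.4000, 2.8000).
‖u_2‖ = 3.1305, so e_2 = (0.4472, 0.8944).

e_2 = (0.4472, 0.8944)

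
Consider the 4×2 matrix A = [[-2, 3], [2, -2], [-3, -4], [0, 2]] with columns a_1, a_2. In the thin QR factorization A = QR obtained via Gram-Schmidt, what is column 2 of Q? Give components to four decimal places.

e_1 = a_1/‖a_1‖ = (-2, 2, -3, 0)/4.1231 = (-0.4851, 0.4851, -0.7276, 0.0000).
r_{12} = e_1·a_2 = 0.4851.
u_2 = a_2 − 0.4851·e_1 = (3.2353, -2.2353, -3.6471, 2.0000).
‖u_2‖ = 5.7240, so e_2 = (0.5652, -0.3905, -0.6371, 0.3494).

e_2 = (0.5652, -0.3905, -0.6371, 0.3494)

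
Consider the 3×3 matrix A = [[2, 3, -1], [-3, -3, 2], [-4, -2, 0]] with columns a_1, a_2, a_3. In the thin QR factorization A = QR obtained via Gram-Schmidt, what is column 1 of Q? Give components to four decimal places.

e_1 = (0.3714, -0.5571, -0.7428)

a_1 = (2, -3, -4); ‖a_1‖ = 5.3852, so e_1 = (0.3714, -0.5571, -0.7428).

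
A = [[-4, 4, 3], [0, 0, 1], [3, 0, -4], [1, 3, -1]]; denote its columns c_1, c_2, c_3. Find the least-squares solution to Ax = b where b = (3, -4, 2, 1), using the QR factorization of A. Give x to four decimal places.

c_1 = (-4, 0, 3, 1); ‖c_1‖ = 5.0990, so e_1 = (-0.7845, 0.0000, 0.5883, 0.1961).
e_1·c_2 = (-0.7845)·4 + 0.0000·0 + 0.5883·0 + 0.1961·3 = -2.5495.
u_2 = c_2 + 2.5495·e_1 = (2.0000, 0.0000, 1.5000, 3.5000).
‖u_2‖ = 4.3012, so e_2 = (0.4650, 0.0000, 0.3487, 0.8137).
e_1·c_3 = (-0.7845)·3 + 0.0000·1 + 0.5883·(-4) + 0.1961·(-1) = -4.9029; e_2·c_3 = 0.4650·3 + 0.0000·1 + 0.3487·(-4) + 0.8137·(-1) = -0.8137.
u_3 = c_3 + 4.9029·e_1 + 0.8137·e_2 = (-0.4678, 1.0000, -0.8316, 0.6237).
‖u_3‖ = 1.5164, so e_3 = (-0.3085, 0.6595, -0.5484, 0.4113).
Qᵀb = (-0.9806, 2.9062, -4.2489).
Back-substitute: x_3 = -4.2489/1.5164 = -2.8020.
x_2 = (2.9062 + 0.8137·(-2.8020))/4.3012 = 0.1456.
x_1 = (-0.9806 + 2.5495·0.1456 + 4.9029·(-2.8020))/5.0990 = -2.8137.

x = (-2.8137, 0.1456, -2.8020)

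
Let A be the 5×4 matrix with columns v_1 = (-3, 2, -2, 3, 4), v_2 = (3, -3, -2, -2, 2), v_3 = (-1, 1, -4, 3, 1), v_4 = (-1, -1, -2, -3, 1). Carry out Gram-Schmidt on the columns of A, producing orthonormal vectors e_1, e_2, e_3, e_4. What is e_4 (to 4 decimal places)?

v_1 = (-3, 2, -2, 3, 4); ‖v_1‖ = 6.4807, so e_1 = (-0.4629, 0.3086, -0.3086, 0.4629, 0.6172).
e_1·v_2 = (-0.4629)·3 + 0.3086·(-3) + (-0.3086)·(-2) + 0.4629·(-2) + 0.6172·2 = -1.3887.
u_2 = v_2 + 1.3887·e_1 = (2.3571, -2.5714, -2.4286, -1.3571, 2.8571).
‖u_2‖ = 5.2982, so e_2 = (0.4449, -0.4853, -0.4584, -0.2561, 0.5393).
e_1·v_3 = (-0.4629)·(-1) + 0.3086·1 + (-0.3086)·(-4) + 0.4629·3 + 0.6172·1 = 4.0119; e_2·v_3 = 0.4449·(-1) + (-0.4853)·1 + (-0.4584)·(-4) + (-0.2561)·3 + 0.5393·1 = 0.6741.
u_3 = v_3 − 4.0119·e_1 − 0.6741·e_2 = (0.5573, 0.0891, -2.4529, 1.3155, -1.8397).
‖u_3‖ = 3.3838, so e_3 = (0.1647, 0.0263, -0.7249, 0.3888, -0.5437).
e_1·v_4 = (-0.4629)·(-1) + 0.3086·(-1) + (-0.3086)·(-2) + 0.4629·(-3) + 0.6172·1 = 0.0000; e_2·v_4 = 0.4449·(-1) + (-0.4853)·(-1) + (-0.4584)·(-2) + (-0.2561)·(-3) + 0.5393·1 = 2.2649; e_3·v_4 = 0.1647·(-1) + 0.0263·(-1) + (-0.7249)·(-2) + 0.3888·(-3) + (-0.5437)·1 = -0.4512.
u_4 = v_4 − 0.0000·e_1 − 2.2649·e_2 + 0.4512·e_3 = (-1.9333, 0.1111, -1.2889, -2.2444, -0.4667).
‖u_4‖ = 3.2660, so e_4 = (-0.5920, 0.0340, -0.3946, -0.6872, -0.1429).

e_4 = (-0.5920, 0.0340, -0.3946, -0.6872, -0.1429)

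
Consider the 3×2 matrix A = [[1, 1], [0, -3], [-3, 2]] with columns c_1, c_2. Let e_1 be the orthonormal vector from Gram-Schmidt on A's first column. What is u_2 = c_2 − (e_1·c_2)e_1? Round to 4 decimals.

c_1 = (1, 0, -3); ‖c_1‖ = 3.1623, so e_1 = (0.3162, 0.0000, -0.9487).
e_1·c_2 = 0.3162·1 + 0.0000·(-3) + (-0.9487)·2 = -1.5811.
u_2 = c_2 + 1.5811·e_1 = (1.5000, -3.0000, 0.5000).

u_2 = (1.5000, -3.0000, 0.5000)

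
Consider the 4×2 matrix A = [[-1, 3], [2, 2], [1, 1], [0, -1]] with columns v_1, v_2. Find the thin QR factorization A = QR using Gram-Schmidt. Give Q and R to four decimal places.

v_1 = (-1, 2, 1, 0); ‖v_1‖ = 2.4495, so q_1 = (-0.4082, 0.8165, 0.4082, 0.0000).
q_1·v_2 = (-0.4082)·3 + 0.8165·2 + 0.4082·1 + 0.0000·(-1) = 0.8165.
u_2 = v_2 − 0.8165·q_1 = (3.3333, 1.3333, 0.6667, -1.0000).
‖u_2‖ = 3.7859, so q_2 = (0.8805, 0.3522, 0.1761, -0.2641).

Q = [[-0.4082, 0.8805], [0.8165, 0.3522], [0.4082, 0.1761], [0.0000, -0.2641]], R = [[2.4495, 0.8165], [0.0000, 3.7859]]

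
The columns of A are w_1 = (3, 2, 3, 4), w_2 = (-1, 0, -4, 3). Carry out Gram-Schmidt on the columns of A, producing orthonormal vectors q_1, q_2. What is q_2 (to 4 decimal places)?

q_2 = (-0.1504, 0.0311, -0.7414, 0.6533)

w_1 = (3, 2, 3, 4); ‖w_1‖ = 6.1644, so q_1 = (0.4867, 0.3244, 0.4867, 0.6489).
q_1·w_2 = 0.4867·(-1) + 0.3244·0 + 0.4867·(-4) + 0.6489·3 = -0.4867.
u_2 = w_2 + 0.4867·q_1 = (-0.7632, 0.1579, -3.7632, 3.3158).
‖u_2‖ = 5.0757, so q_2 = (-0.1504, 0.0311, -0.7414, 0.6533).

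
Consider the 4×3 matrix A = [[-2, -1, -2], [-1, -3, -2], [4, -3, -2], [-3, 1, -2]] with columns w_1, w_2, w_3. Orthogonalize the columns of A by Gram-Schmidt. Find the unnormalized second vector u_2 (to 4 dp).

u_2 = (-1.6667, -3.3333, -1.6667, 0.0000)

w_1 = (-2, -1, 4, -3); ‖w_1‖ = 5.4772, so e_1 = (-0.3651, -0.1826, 0.7303, -0.5477).
e_1·w_2 = (-0.3651)·(-1) + (-0.1826)·(-3) + 0.7303·(-3) + (-0.5477)·1 = -1.8257.
u_2 = w_2 + 1.8257·e_1 = (-1.6667, -3.3333, -1.6667, 0.0000).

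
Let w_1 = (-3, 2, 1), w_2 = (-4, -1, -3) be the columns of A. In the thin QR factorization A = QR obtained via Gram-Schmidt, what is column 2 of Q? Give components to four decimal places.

e_2 = (-0.5270, -0.4216, -0.7379)

w_1 = (-3, 2, 1); ‖w_1‖ = 3.7417, so e_1 = (-0.8018, 0.5345, 0.2673).
e_1·w_2 = (-0.8018)·(-4) + 0.5345·(-1) + 0.2673·(-3) = 1.8708.
u_2 = w_2 − 1.8708·e_1 = (-2.5000, -2.0000, -3.5000).
‖u_2‖ = 4.7434, so e_2 = (-0.5270, -0.4216, -0.7379).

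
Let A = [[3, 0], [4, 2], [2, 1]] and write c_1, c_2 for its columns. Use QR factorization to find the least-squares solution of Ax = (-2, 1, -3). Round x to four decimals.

c_1 = (3, 4, 2); ‖c_1‖ = 5.3852, so e_1 = (0.5571, 0.7428, 0.3714).
e_1·c_2 = 0.5571·0 + 0.7428·2 + 0.3714·1 = 1.8570.
u_2 = c_2 − 1.8570·e_1 = (-1.0345, 0.6207, 0.3103).
‖u_2‖ = 1.2457, so e_2 = (-0.8305, 0.4983, 0.2491).
Qᵀb = (-1.4856, 1.4118).
Back-substitute: x_2 = 1.4118/1.2457 = 1.1333.
x_1 = (-1.4856 − 1.8570·1.1333)/5.3852 = -0.6667.

x = (-0.6667, 1.1333)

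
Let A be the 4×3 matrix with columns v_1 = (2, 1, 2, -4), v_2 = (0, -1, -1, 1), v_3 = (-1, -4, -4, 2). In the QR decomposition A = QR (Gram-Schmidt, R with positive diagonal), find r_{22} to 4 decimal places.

r_{22} = 1.0198

v_1 = (2, 1, 2, -4); ‖v_1‖ = 5.0000, so e_1 = (0.4000, 0.2000, 0.4000, -0.8000).
e_1·v_2 = 0.4000·0 + 0.2000·(-1) + 0.4000·(-1) + (-0.8000)·1 = -1.4000.
u_2 = v_2 + 1.4000·e_1 = (0.5600, -0.7200, -0.4400, -0.1200).
r_{22} = ‖u_2‖ = 1.0198.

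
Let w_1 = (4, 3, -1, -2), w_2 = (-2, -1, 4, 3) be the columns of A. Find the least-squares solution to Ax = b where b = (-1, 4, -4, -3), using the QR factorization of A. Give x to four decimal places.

w_1 = (4, 3, -1, -2); ‖w_1‖ = 5.4772, so q_1 = (0.7303, 0.5477, -0.1826, -0.3651).
q_1·w_2 = 0.7303·(-2) + 0.5477·(-1) + (-0.1826)·4 + (-0.3651)·3 = -3.8341.
u_2 = w_2 + 3.8341·q_1 = (0.8000, 1.1000, 3.3000, 1.6000).
‖u_2‖ = 3.9115, so q_2 = (0.2045, 0.2812, 0.8437, 0.4090).
Qᵀb = (3.2863, -3.6814).
Back-substitute: x_2 = -3.6814/3.9115 = -0.9412.
x_1 = (3.2863 + 3.8341·(-0.9412))/5.4772 = -0.0588.

x = (-0.0588, -0.9412)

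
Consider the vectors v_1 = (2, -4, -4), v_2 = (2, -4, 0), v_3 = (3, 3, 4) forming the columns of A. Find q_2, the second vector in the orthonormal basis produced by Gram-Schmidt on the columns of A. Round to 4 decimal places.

q_2 = (0.2981, -0.5963, 0.7454)

v_1 = (2, -4, -4); ‖v_1‖ = 6.0000, so q_1 = (0.3333, -0.6667, -0.6667).
q_1·v_2 = 0.3333·2 + (-0.6667)·(-4) + (-0.6667)·0 = 3.3333.
u_2 = v_2 − 3.3333·q_1 = (0.8889, -1.7778, 2.2222).
‖u_2‖ = 2.9814, so q_2 = (0.2981, -0.5963, 0.7454).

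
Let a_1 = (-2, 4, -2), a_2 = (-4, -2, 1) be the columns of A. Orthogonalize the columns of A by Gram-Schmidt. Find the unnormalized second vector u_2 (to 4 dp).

u_2 = (-4.1667, -1.6667, 0.8333)

a_1 = (-2, 4, -2); ‖a_1‖ = 4.8990, so q_1 = (-0.4082, 0.8165, -0.4082).
q_1·a_2 = (-0.4082)·(-4) + 0.8165·(-2) + (-0.4082)·1 = -0.4082.
u_2 = a_2 + 0.4082·q_1 = (-4.1667, -1.6667, 0.8333).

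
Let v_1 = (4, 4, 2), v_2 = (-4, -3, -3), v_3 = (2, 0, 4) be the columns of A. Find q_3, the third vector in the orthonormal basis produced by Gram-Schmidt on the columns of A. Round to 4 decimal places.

v_1 = (4, 4, 2); ‖v_1‖ = 6.0000, so q_1 = (0.6667, 0.6667, 0.3333).
q_1·v_2 = 0.6667·(-4) + 0.6667·(-3) + 0.3333·(-3) = -5.6667.
u_2 = v_2 + 5.6667·q_1 = (-0.2222, 0.7778, -1.1111).
‖u_2‖ = 1.3744, so q_2 = (-0.1617, 0.5659, -0.8085).
q_1·v_3 = 0.6667·2 + 0.6667·0 + 0.3333·4 = 2.6667; q_2·v_3 = (-0.1617)·2 + 0.5659·0 + (-0.8085)·4 = -3.5572.
u_3 = v_3 − 2.6667·q_1 + 3.5572·q_2 = (-0.3529, 0.2353, 0.2353).
‖u_3‖ = 0.4851, so q_3 = (-0.7276, 0.4851, 0.4851).

q_3 = (-0.7276, 0.4851, 0.4851)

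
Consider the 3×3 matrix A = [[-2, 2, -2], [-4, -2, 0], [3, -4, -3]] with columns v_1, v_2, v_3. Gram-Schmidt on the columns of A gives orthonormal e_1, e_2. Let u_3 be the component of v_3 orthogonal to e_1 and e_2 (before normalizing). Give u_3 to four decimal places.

u_3 = (-2.7848, 0.2532, -1.5190)

v_1 = (-2, -4, 3); ‖v_1‖ = 5.3852, so e_1 = (-0.3714, -0.7428, 0.5571).
e_1·v_2 = (-0.3714)·2 + (-0.7428)·(-2) + 0.5571·(-4) = -1.4856.
u_2 = v_2 + 1.4856·e_1 = (1.4483, -3.1034, -3.1724).
‖u_2‖ = 4.6683, so e_2 = (0.3102, -0.6648, -0.6796).
e_1·v_3 = (-0.3714)·(-2) + (-0.7428)·0 + 0.5571·(-3) = -0.9285; e_2·v_3 = 0.3102·(-2) + (-0.6648)·0 + (-0.6796)·(-3) = 1.4182.
u_3 = v_3 + 0.9285·e_1 − 1.4182·e_2 = (-2.7848, 0.2532, -1.5190).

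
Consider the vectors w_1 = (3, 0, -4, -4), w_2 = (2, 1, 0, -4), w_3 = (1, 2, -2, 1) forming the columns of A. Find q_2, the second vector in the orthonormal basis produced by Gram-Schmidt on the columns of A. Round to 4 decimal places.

q_2 = (0.1287, 0.3298, 0.7078, -0.6113)

w_1 = (3, 0, -4, -4); ‖w_1‖ = 6.4031, so q_1 = (0.4685, 0.0000, -0.6247, -0.6247).
q_1·w_2 = 0.4685·2 + 0.0000·1 + (-0.6247)·0 + (-0.6247)·(-4) = 3.4358.
u_2 = w_2 − 3.4358·q_1 = (0.3902, 1.0000, 2.1463, -1.8537).
‖u_2‖ = 3.0323, so q_2 = (0.1287, 0.3298, 0.7078, -0.6113).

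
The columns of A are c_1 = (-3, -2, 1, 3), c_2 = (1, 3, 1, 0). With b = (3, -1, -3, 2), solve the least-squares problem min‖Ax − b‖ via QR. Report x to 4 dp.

q_1 = c_1/‖c_1‖ = (-3, -2, 1, 3)/4.7958 = (-0.6255, -0.4170, 0.2085, 0.6255).
r_{12} = q_1·c_2 = -1.6681.
u_2 = c_2 + 1.6681·q_1 = (-0.0435, 2.3043, 1.3478, 1.0435).
‖u_2‖ = 2.8666, so q_2 = (-0.0152, 0.8039, 0.4702, 0.3640).
Qᵀb = (-0.8341, -1.5319).
Back-substitute: x_2 = -1.5319/2.8666 = -0.5344.
x_1 = (-0.8341 + 1.6681·(-0.5344))/4.7958 = -0.3598.

x = (-0.3598, -0.5344)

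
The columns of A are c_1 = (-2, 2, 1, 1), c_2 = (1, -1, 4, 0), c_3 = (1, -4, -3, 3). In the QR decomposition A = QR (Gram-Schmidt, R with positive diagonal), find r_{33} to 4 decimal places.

c_1 = (-2, 2, 1, 1); ‖c_1‖ = 3.1623, so q_1 = (-0.6325, 0.6325, 0.3162, 0.3162).
q_1·c_2 = (-0.6325)·1 + 0.6325·(-1) + 0.3162·4 + 0.3162·0 = 0.0000.
u_2 = c_2 + 0.0000·q_1 = (1.0000, -1.0000, 4.0000, 0.0000).
‖u_2‖ = 4.2426, so q_2 = (0.2357, -0.2357, 0.9428, 0.0000).
q_1·c_3 = (-0.6325)·1 + 0.6325·(-4) + 0.3162·(-3) + 0.3162·3 = -3.1623; q_2·c_3 = 0.2357·1 + (-0.2357)·(-4) + 0.9428·(-3) + 0.0000·3 = -1.6499.
u_3 = c_3 + 3.1623·q_1 + 1.6499·q_2 = (-0.6111, -2.3889, -0.4444, 4.0000).
r_{33} = ‖u_3‖ = 4.7199.

r_{33} = 4.7199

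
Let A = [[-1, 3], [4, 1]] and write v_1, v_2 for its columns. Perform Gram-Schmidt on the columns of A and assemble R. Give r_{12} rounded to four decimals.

v_1 = (-1, 4); ‖v_1‖ = 4.1231, so q_1 = (-0.2425, 0.9701).
r_{12} = q_1·v_2 = 0.2425.

r_{12} = 0.2425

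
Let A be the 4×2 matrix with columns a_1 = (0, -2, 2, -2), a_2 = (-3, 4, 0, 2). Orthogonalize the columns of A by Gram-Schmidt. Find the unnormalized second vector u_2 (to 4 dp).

u_2 = (-3.0000, 2.0000, 2.0000, 0.0000)

a_1 = (0, -2, 2, -2); ‖a_1‖ = 3.4641, so e_1 = (0.0000, -0.5774, 0.5774, -0.5774).
e_1·a_2 = 0.0000·(-3) + (-0.5774)·4 + 0.5774·0 + (-0.5774)·2 = -3.4641.
u_2 = a_2 + 3.4641·e_1 = (-3.0000, 2.0000, 2.0000, 0.0000).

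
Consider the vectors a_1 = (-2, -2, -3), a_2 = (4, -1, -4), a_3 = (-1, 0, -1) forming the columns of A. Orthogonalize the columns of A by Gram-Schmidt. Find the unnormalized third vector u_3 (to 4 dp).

u_3 = (-0.1429, 0.5714, -0.2857)

a_1 = (-2, -2, -3); ‖a_1‖ = 4.1231, so e_1 = (-0.4851, -0.4851, -0.7276).
e_1·a_2 = (-0.4851)·4 + (-0.4851)·(-1) + (-0.7276)·(-4) = 1.4552.
u_2 = a_2 − 1.4552·e_1 = (4.7059, -0.2941, -2.9412).
‖u_2‖ = 5.5572, so e_2 = (0.8468, -0.0529, -0.5293).
e_1·a_3 = (-0.4851)·(-1) + (-0.4851)·0 + (-0.7276)·(-1) = 1.2127; e_2·a_3 = 0.8468·(-1) + (-0.0529)·0 + (-0.5293)·(-1) = -0.3176.
u_3 = a_3 − 1.2127·e_1 + 0.3176·e_2 = (-0.1429, 0.5714, -0.2857).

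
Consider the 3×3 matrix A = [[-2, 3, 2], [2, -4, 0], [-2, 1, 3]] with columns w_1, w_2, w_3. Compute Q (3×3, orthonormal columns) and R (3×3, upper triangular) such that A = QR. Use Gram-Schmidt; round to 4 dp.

w_1 = (-2, 2, -2); ‖w_1‖ = 3.4641, so q_1 = (-0.5774, 0.5774, -0.5774).
q_1·w_2 = (-0.5774)·3 + 0.5774·(-4) + (-0.5774)·1 = -4.6188.
u_2 = w_2 + 4.6188·q_1 = (0.3333, -1.3333, -1.6667).
‖u_2‖ = 2.1602, so q_2 = (0.1543, -0.6172, -0.7715).
q_1·w_3 = (-0.5774)·2 + 0.5774·0 + (-0.5774)·3 = -2.8868; q_2·w_3 = 0.1543·2 + (-0.6172)·0 + (-0.7715)·3 = -2.0059.
u_3 = w_3 + 2.8868·q_1 + 2.0059·q_2 = (0.6429, 0.4286, -0.2143).
‖u_3‖ = 0.8018, so q_3 = (0.8018, 0.5345, -0.2673).

Q = [[-0.5774, 0.1543, 0.8018], [0.5774, -0.6172, 0.5345], [-0.5774, -0.7715, -0.2673]], R = [[3.4641, -4.6188, -2.8868], [0.0000, 2.1602, -2.0059], [0.0000, 0.0000, 0.8018]]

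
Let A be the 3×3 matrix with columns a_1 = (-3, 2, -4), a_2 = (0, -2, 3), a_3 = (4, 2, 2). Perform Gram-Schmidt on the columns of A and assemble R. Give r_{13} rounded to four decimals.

e_1 = a_1/‖a_1‖ = (-3, 2, -4)/5.3852 = (-0.5571, 0.3714, -0.7428).
r_{13} = e_1·a_3 = -2.9711.

r_{13} = -2.9711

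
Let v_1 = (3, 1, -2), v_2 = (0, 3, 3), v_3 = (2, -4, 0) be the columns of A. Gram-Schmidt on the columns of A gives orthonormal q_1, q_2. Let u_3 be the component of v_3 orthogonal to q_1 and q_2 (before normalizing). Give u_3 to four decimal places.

u_3 = (2.0000, -2.0000, 2.0000)

q_1 = v_1/‖v_1‖ = (3, 1, -2)/3.7417 = (0.8018, 0.2673, -0.5345).
r_{12} = q_1·v_2 = -0.8018.
u_2 = v_2 + 0.8018·q_1 = (0.6429, 3.2143, 2.5714).
‖u_2‖ = 4.1662, so q_2 = (0.1543, 0.7715, 0.6172).
r_{13} = q_1·v_3 = 0.5345; r_{23} = q_2·v_3 = -2.7775.
u_3 = v_3 − 0.5345·q_1 + 2.7775·q_2 = (2.0000, -2.0000, 2.0000).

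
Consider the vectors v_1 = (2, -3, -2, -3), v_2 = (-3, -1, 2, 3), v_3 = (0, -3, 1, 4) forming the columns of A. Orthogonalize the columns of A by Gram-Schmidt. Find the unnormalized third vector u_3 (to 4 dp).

e_1 = v_1/‖v_1‖ = (2, -3, -2, -3)/5.0990 = (0.3922, -0.5883, -0.3922, -0.5883).
r_{12} = e_1·v_2 = -3.1379.
u_2 = v_2 + 3.1379·e_1 = (-1.7692, -2.8462, 0.7692, 1.1538).
‖u_2‖ = 3.6268, so e_2 = (-0.4878, -0.7848, 0.2121, 0.3181).
r_{13} = e_1·v_3 = -0.9806; r_{23} = e_2·v_3 = 3.8389.
u_3 = v_3 + 0.9806·e_1 − 3.8389·e_2 = (2.2573, -0.5643, -0.1988, 2.2018).

u_3 = (2.2573, -0.5643, -0.1988, 2.2018)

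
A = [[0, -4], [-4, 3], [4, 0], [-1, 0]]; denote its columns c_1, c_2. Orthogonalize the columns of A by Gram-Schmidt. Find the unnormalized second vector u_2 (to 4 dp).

u_2 = (-4.0000, 1.5455, 1.4545, -0.3636)

q_1 = c_1/‖c_1‖ = (0, -4, 4, -1)/5.7446 = (0.0000, -0.6963, 0.6963, -0.1741).
r_{12} = q_1·c_2 = -2.0889.
u_2 = c_2 + 2.0889·q_1 = (-4.0000, 1.5455, 1.4545, -0.3636).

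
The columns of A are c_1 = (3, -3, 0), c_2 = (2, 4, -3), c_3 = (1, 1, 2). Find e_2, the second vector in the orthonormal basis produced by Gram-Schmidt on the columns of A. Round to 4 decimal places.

e_2 = (0.5774, 0.5774, -0.5774)

c_1 = (3, -3, 0); ‖c_1‖ = 4.2426, so e_1 = (0.7071, -0.7071, 0.0000).
e_1·c_2 = 0.7071·2 + (-0.7071)·4 + 0.0000·(-3) = -1.4142.
u_2 = c_2 + 1.4142·e_1 = (3.0000, 3.0000, -3.0000).
‖u_2‖ = 5.1962, so e_2 = (0.5774, 0.5774, -0.5774).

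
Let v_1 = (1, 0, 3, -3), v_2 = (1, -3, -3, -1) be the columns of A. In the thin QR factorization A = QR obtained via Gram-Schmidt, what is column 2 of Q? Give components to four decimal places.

q_1 = v_1/‖v_1‖ = (1, 0, 3, -3)/4.3589 = (0.2294, 0.0000, 0.6882, -0.6882).
r_{12} = q_1·v_2 = -1.1471.
u_2 = v_2 + 1.1471·q_1 = (1.2632, -3.0000, -2.2105, -1.7895).
‖u_2‖ = 4.3225, so q_2 = (0.2922, -0.6940, -0.5114, -0.4140).

q_2 = (0.2922, -0.6940, -0.5114, -0.4140)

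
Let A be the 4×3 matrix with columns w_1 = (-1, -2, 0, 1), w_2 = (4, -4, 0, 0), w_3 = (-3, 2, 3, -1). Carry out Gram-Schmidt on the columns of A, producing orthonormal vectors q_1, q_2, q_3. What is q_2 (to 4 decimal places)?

w_1 = (-1, -2, 0, 1); ‖w_1‖ = 2.4495, so q_1 = (-0.4082, -0.8165, 0.0000, 0.4082).
q_1·w_2 = (-0.4082)·4 + (-0.8165)·(-4) + 0.0000·0 + 0.4082·0 = 1.6330.
u_2 = w_2 − 1.6330·q_1 = (4.6667, -2.6667, 0.0000, -0.6667).
‖u_2‖ = 5.4160, so q_2 = (0.8616, -0.4924, 0.0000, -0.1231).

q_2 = (0.8616, -0.4924, 0.0000, -0.1231)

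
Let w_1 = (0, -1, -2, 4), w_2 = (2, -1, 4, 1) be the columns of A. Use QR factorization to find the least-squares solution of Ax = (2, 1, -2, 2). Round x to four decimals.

w_1 = (0, -1, -2, 4); ‖w_1‖ = 4.5826, so e_1 = (0.0000, -0.2182, -0.4364, 0.8729).
e_1·w_2 = 0.0000·2 + (-0.2182)·(-1) + (-0.4364)·4 + 0.8729·1 = -0.6547.
u_2 = w_2 + 0.6547·e_1 = (2.0000, -1.1429, 3.7143, 1.5714).
‖u_2‖ = 4.6445, so e_2 = (0.4306, -0.2461, 0.7997, 0.3383).
Qᵀb = (2.4004, -0.3076).
Back-substitute: x_2 = -0.3076/4.6445 = -0.0662.
x_1 = (2.4004 + 0.6547·(-0.0662))/4.5826 = 0.5143.

x = (0.5143, -0.0662)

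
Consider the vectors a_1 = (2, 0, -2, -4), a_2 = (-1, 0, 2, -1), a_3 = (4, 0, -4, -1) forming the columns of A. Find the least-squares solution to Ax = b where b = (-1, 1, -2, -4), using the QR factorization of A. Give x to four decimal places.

a_1 = (2, 0, -2, -4); ‖a_1‖ = 4.8990, so e_1 = (0.4082, 0.0000, -0.4082, -0.8165).
e_1·a_2 = 0.4082·(-1) + 0.0000·0 + (-0.4082)·2 + (-0.8165)·(-1) = -0.4082.
u_2 = a_2 + 0.4082·e_1 = (-0.8333, 0.0000, 1.8333, -1.3333).
‖u_2‖ = 2.4152, so e_2 = (-0.3450, 0.0000, 0.7591, -0.5521).
e_1·a_3 = 0.4082·4 + 0.0000·0 + (-0.4082)·(-4) + (-0.8165)·(-1) = 4.0825; e_2·a_3 = (-0.3450)·4 + 0.0000·0 + 0.7591·(-4) + (-0.5521)·(-1) = -3.8644.
u_3 = a_3 − 4.0825·e_1 + 3.8644·e_2 = (1.0000, 0.0000, 0.6000, 0.2000).
‖u_3‖ = 1.1832, so e_3 = (0.8452, 0.0000, 0.5071, 0.1690).
Qᵀb = (3.6742, 1.0351, -2.5355).
Back-substitute: x_3 = -2.5355/1.1832 = -2.1429.
x_2 = (1.0351 + 3.8644·(-2.1429))/2.4152 = -3.0000.
x_1 = (3.6742 + 0.4082·(-3.0000) − 4.0825·(-2.1429))/4.8990 = 2.2857.

x = (2.2857, -3.0000, -2.1429)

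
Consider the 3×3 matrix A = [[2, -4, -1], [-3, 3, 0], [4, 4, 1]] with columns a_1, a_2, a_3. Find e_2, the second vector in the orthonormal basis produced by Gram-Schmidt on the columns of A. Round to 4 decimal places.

a_1 = (2, -3, 4); ‖a_1‖ = 5.3852, so e_1 = (0.3714, -0.5571, 0.7428).
e_1·a_2 = 0.3714·(-4) + (-0.5571)·3 + 0.7428·4 = -0.1857.
u_2 = a_2 + 0.1857·e_1 = (-3.9310, 2.8966, 4.1379).
‖u_2‖ = 6.4004, so e_2 = (-0.6142, 0.4526, 0.6465).

e_2 = (-0.6142, 0.4526, 0.6465)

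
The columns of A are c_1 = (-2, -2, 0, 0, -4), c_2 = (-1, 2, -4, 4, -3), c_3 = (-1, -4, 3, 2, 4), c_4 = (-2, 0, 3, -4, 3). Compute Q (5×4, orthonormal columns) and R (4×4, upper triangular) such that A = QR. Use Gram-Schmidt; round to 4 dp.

q_1 = c_1/‖c_1‖ = (-2, -2, 0, 0, -4)/4.8990 = (-0.4082, -0.4082, 0.0000, 0.0000, -0.8165).
r_{12} = q_1·c_2 = 2.0412.
u_2 = c_2 − 2.0412·q_1 = (-0.1667, 2.8333, -4.0000, 4.0000, -1.3333).
‖u_2‖ = 6.4679, so q_2 = (-0.0258, 0.4381, -0.6184, 0.6184, -0.2061).
r_{13} = q_1·c_3 = -1.2247; r_{23} = q_2·c_3 = -3.1695.
u_3 = c_3 + 1.2247·q_1 + 3.1695·q_2 = (-1.5817, -3.1116, 1.0398, 3.9602, 2.3466).
‖u_3‖ = 5.8698, so q_3 = (-0.2695, -0.5301, 0.1772, 0.6747, 0.3998).
r_{14} = q_1·c_4 = -1.6330; r_{24} = q_2·c_4 = -4.8960; r_{34} = q_3·c_4 = -0.4290.
u_4 = c_4 + 1.6330·q_1 + 4.8960·q_2 + 0.4290·q_3 = (-2.9084, 1.2507, 0.0481, -0.6827, 0.8289).
‖u_4‖ = 3.3434, so q_4 = (-0.8699, 0.3741, 0.0144, -0.2042, 0.2479).

Q = [[-0.4082, -0.0258, -0.2695, -0.8699], [-0.4082, 0.4381, -0.5301, 0.3741], [0.0000, -0.6184, 0.1772, 0.0144], [0.0000, 0.6184, 0.6747, -0.2042], [-0.8165, -0.2061, 0.3998, 0.2479]], R = [[4.8990, 2.0412, -1.2247, -1.6330], [0.0000, 6.4679, -3.1695, -4.8960], [0.0000, 0.0000, 5.8698, -0.4290], [0.0000, 0.0000, 0.0000, 3.3434]]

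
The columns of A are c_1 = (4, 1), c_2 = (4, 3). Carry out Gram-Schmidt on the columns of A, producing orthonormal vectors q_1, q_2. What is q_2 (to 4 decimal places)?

q_1 = c_1/‖c_1‖ = (4, 1)/4.1231 = (0.9701, 0.2425).
r_{12} = q_1·c_2 = 4.6082.
u_2 = c_2 − 4.6082·q_1 = (-0.4706, 1.8824).
‖u_2‖ = 1.9403, so q_2 = (-0.2425, 0.9701).

q_2 = (-0.2425, 0.9701)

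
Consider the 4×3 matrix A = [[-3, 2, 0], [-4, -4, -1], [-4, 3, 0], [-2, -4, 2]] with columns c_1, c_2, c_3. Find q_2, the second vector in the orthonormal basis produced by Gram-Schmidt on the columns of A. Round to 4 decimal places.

q_2 = (0.3610, -0.5214, 0.5315, -0.5615)

q_1 = c_1/‖c_1‖ = (-3, -4, -4, -2)/6.7082 = (-0.4472, -0.5963, -0.5963, -0.2981).
r_{12} = q_1·c_2 = 0.8944.
u_2 = c_2 − 0.8944·q_1 = (2.4000, -3.4667, 3.5333, -3.7333).
‖u_2‖ = 6.6483, so q_2 = (0.3610, -0.5214, 0.5315, -0.5615).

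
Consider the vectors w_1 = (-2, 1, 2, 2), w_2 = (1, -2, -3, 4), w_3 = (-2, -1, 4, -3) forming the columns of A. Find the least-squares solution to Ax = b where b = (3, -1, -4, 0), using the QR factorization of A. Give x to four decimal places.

w_1 = (-2, 1, 2, 2); ‖w_1‖ = 3.6056, so e_1 = (-0.5547, 0.2774, 0.5547, 0.5547).
e_1·w_2 = (-0.5547)·1 + 0.2774·(-2) + 0.5547·(-3) + 0.5547·4 = -0.5547.
u_2 = w_2 + 0.5547·e_1 = (0.6923, -1.8462, -2.6923, 4.3077).
‖u_2‖ = 5.4491, so e_2 = (0.1271, -0.3388, -0.4941, 0.7905).
e_1·w_3 = (-0.5547)·(-2) + 0.2774·(-1) + 0.5547·4 + 0.5547·(-3) = 1.3868; e_2·w_3 = 0.1271·(-2) + (-0.3388)·(-1) + (-0.4941)·4 + 0.7905·(-3) = -4.2633.
u_3 = w_3 − 1.3868·e_1 + 4.2633·e_2 = (-0.6891, -2.8290, 1.1244, -0.3990).
‖u_3‖ = 3.1467, so e_3 = (-0.2190, -0.8990, 0.3573, -0.1268).
Qᵀb = (-4.1603, 2.6963, -1.1872).
Back-substitute: x_3 = -1.1872/3.1467 = -0.3773.
x_2 = (2.6963 + 4.2633·(-0.3773))/5.4491 = 0.1996.
x_1 = (-4.1603 + 0.5547·0.1996 − 1.3868·(-0.3773))/3.6056 = -0.9780.

x = (-0.9780, 0.1996, -0.3773)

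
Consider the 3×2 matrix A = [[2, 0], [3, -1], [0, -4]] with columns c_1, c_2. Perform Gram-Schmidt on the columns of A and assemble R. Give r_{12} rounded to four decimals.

r_{12} = -0.8321

c_1 = (2, 3, 0); ‖c_1‖ = 3.6056, so q_1 = (0.5547, 0.8321, 0.0000).
r_{12} = q_1·c_2 = -0.8321.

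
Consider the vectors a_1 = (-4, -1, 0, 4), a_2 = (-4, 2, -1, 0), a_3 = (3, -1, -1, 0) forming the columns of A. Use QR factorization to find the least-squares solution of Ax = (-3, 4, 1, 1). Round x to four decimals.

x = (-0.1116, 0.4553, -0.8463)

a_1 = (-4, -1, 0, 4); ‖a_1‖ = 5.7446, so e_1 = (-0.6963, -0.1741, 0.0000, 0.6963).
e_1·a_2 = (-0.6963)·(-4) + (-0.1741)·2 + 0.0000·(-1) + 0.6963·0 = 2.4371.
u_2 = a_2 − 2.4371·e_1 = (-2.3030, 2.4242, -1.0000, -1.6970).
‖u_2‖ = 3.8808, so e_2 = (-0.5934, 0.6247, -0.2577, -0.4373).
e_1·a_3 = (-0.6963)·3 + (-0.1741)·(-1) + 0.0000·(-1) + 0.6963·0 = -1.9149; e_2·a_3 = (-0.5934)·3 + 0.6247·(-1) + (-0.2577)·(-1) + (-0.4373)·0 = -2.1473.
u_3 = a_3 + 1.9149·e_1 + 2.1473·e_2 = (0.3924, 0.0080, -1.5533, 0.3944).
‖u_3‖ = 1.6499, so e_3 = (0.2378, 0.0049, -0.9414, 0.2390).
Qᵀb = (2.0889, 3.5841, -1.3963).
Back-substitute: x_3 = -1.3963/1.6499 = -0.8463.
x_2 = (3.5841 + 2.1473·(-0.8463))/3.8808 = 0.4553.
x_1 = (2.0889 − 2.4371·0.4553 + 1.9149·(-0.8463))/5.7446 = -0.1116.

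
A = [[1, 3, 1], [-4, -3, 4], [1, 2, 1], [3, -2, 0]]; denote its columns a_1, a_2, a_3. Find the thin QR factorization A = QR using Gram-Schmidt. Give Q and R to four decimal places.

a_1 = (1, -4, 1, 3); ‖a_1‖ = 5.1962, so e_1 = (0.1925, -0.7698, 0.1925, 0.5774).
e_1·a_2 = 0.1925·3 + (-0.7698)·(-3) + 0.1925·2 + 0.5774·(-2) = 2.1170.
u_2 = a_2 − 2.1170·e_1 = (2.5926, -1.3704, 1.5926, -3.2222).
‖u_2‖ = 4.6388, so e_2 = (0.5589, -0.2954, 0.3433, -0.6946).
e_1·a_3 = 0.1925·1 + (-0.7698)·4 + 0.1925·1 + 0.5774·0 = -2.6943; e_2·a_3 = 0.5589·1 + (-0.2954)·4 + 0.3433·1 + (-0.6946)·0 = -0.2794.
u_3 = a_3 + 2.6943·e_1 + 0.2794·e_2 = (1.6747, 1.8434, 1.6145, 1.3614).
‖u_3‖ = 3.2654, so e_3 = (0.5129, 0.5645, 0.4944, 0.4169).

Q = [[0.1925, 0.5589, 0.5129], [-0.7698, -0.2954, 0.5645], [0.1925, 0.3433, 0.4944], [0.5774, -0.6946, 0.4169]], R = [[5.1962, 2.1170, -2.6943], [0.0000, 4.6388, -0.2794], [0.0000, 0.0000, 3.2654]]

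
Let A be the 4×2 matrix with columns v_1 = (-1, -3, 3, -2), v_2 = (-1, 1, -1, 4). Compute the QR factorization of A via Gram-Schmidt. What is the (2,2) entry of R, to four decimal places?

r_{22} = 3.4135

e_1 = v_1/‖v_1‖ = (-1, -3, 3, -2)/4.7958 = (-0.2085, -0.6255, 0.6255, -0.4170).
r_{12} = e_1·v_2 = -2.7107.
u_2 = v_2 + 2.7107·e_1 = (-1.5652, -0.6957, 0.6957, 2.8696).
r_{22} = ‖u_2‖ = 3.4135.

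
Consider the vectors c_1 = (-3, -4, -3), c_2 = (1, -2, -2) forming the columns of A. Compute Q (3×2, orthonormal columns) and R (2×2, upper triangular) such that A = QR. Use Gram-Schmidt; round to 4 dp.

Q = [[-0.5145, 0.8448], [-0.6860, -0.3026], [-0.5145, -0.4413]], R = [[5.8310, 1.8865], [0.0000, 2.3326]]

c_1 = (-3, -4, -3); ‖c_1‖ = 5.8310, so q_1 = (-0.5145, -0.6860, -0.5145).
q_1·c_2 = (-0.5145)·1 + (-0.6860)·(-2) + (-0.5145)·(-2) = 1.8865.
u_2 = c_2 − 1.8865·q_1 = (1.9706, -0.7059, -1.0294).
‖u_2‖ = 2.3326, so q_2 = (0.8448, -0.3026, -0.4413).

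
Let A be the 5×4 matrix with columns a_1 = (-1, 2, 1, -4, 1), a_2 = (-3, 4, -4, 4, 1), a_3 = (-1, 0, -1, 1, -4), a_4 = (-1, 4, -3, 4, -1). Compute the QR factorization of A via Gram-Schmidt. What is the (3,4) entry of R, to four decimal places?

r_{34} = 1.2423

a_1 = (-1, 2, 1, -4, 1); ‖a_1‖ = 4.7958, so e_1 = (-0.2085, 0.4170, 0.2085, -0.8341, 0.2085).
e_1·a_2 = (-0.2085)·(-3) + 0.4170·4 + 0.2085·(-4) + (-0.8341)·4 + 0.2085·1 = -1.6681.
u_2 = a_2 + 1.6681·e_1 = (-3.3478, 4.6957, -3.6522, 2.6087, 1.3478).
‖u_2‖ = 7.4308, so e_2 = (-0.4505, 0.6319, -0.4915, 0.3511, 0.1814).
e_1·a_3 = (-0.2085)·(-1) + 0.4170·0 + 0.2085·(-1) + (-0.8341)·1 + 0.2085·(-4) = -1.6681; e_2·a_3 = (-0.4505)·(-1) + 0.6319·0 + (-0.4915)·(-1) + 0.3511·1 + 0.1814·(-4) = 0.5676.
u_3 = a_3 + 1.6681·e_1 − 0.5676·e_2 = (-1.0921, 0.3370, -0.3732, -0.5906, -3.7551).
‖u_3‖ = 3.9869, so e_3 = (-0.2739, 0.0845, -0.0936, -0.1481, -0.9419).
r_{34} = e_3·a_4 = 1.2423.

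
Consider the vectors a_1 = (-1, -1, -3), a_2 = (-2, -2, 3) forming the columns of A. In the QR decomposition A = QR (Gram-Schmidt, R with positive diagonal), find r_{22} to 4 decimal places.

e_1 = a_1/‖a_1‖ = (-1, -1, -3)/3.3166 = (-0.3015, -0.3015, -0.9045).
r_{12} = e_1·a_2 = -1.5076.
u_2 = a_2 + 1.5076·e_1 = (-2.4545, -2.4545, 1.6364).
r_{22} = ‖u_2‖ = 3.8376.

r_{22} = 3.8376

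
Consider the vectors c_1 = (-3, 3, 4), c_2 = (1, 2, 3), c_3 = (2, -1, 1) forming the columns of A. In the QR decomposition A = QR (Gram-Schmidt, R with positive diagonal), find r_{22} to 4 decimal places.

c_1 = (-3, 3, 4); ‖c_1‖ = 5.8310, so q_1 = (-0.5145, 0.5145, 0.6860).
q_1·c_2 = (-0.5145)·1 + 0.5145·2 + 0.6860·3 = 2.5725.
u_2 = c_2 − 2.5725·q_1 = (2.3235, 0.6765, 1.2353).
r_{22} = ‖u_2‖ = 2.7170.

r_{22} = 2.7170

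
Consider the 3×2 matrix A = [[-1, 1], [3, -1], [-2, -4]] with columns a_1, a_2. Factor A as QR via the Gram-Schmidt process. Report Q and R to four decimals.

Q = [[-0.2673, 0.3132], [0.8018, -0.4523], [-0.5345, -0.8351]], R = [[3.7417, 1.0690], [0.0000, 4.1057]]

a_1 = (-1, 3, -2); ‖a_1‖ = 3.7417, so e_1 = (-0.2673, 0.8018, -0.5345).
e_1·a_2 = (-0.2673)·1 + 0.8018·(-1) + (-0.5345)·(-4) = 1.0690.
u_2 = a_2 − 1.0690·e_1 = (1.2857, -1.8571, -3.4286).
‖u_2‖ = 4.1057, so e_2 = (0.3132, -0.4523, -0.8351).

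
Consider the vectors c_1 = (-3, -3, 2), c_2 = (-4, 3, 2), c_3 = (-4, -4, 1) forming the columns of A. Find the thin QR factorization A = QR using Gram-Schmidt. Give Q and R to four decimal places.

Q = [[-0.6396, -0.5886, -0.4945], [-0.6396, 0.7643, -0.0824], [0.4264, 0.2635, -0.8653]], R = [[4.6904, 1.4924, 5.5432], [0.0000, 5.1742, -0.4392], [0.0000, 0.0000, 1.4421]]

c_1 = (-3, -3, 2); ‖c_1‖ = 4.6904, so q_1 = (-0.6396, -0.6396, 0.4264).
q_1·c_2 = (-0.6396)·(-4) + (-0.6396)·3 + 0.4264·2 = 1.4924.
u_2 = c_2 − 1.4924·q_1 = (-3.0455, 3.9545, 1.3636).
‖u_2‖ = 5.1742, so q_2 = (-0.5886, 0.7643, 0.2635).
q_1·c_3 = (-0.6396)·(-4) + (-0.6396)·(-4) + 0.4264·1 = 5.5432; q_2·c_3 = (-0.5886)·(-4) + 0.7643·(-4) + 0.2635·1 = -0.4392.
u_3 = c_3 − 5.5432·q_1 + 0.4392·q_2 = (-0.7131, -0.1188, -1.2479).
‖u_3‖ = 1.4421, so q_3 = (-0.4945, -0.0824, -0.8653).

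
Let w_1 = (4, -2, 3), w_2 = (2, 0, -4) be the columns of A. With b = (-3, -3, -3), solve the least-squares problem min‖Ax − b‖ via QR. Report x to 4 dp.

x = (-0.4894, 0.2021)

w_1 = (4, -2, 3); ‖w_1‖ = 5.3852, so q_1 = (0.7428, -0.3714, 0.5571).
q_1·w_2 = 0.7428·2 + (-0.3714)·0 + 0.5571·(-4) = -0.7428.
u_2 = w_2 + 0.7428·q_1 = (2.5517, -0.2759, -3.5862).
‖u_2‖ = 4.4100, so q_2 = (0.5786, -0.0626, -0.8132).
Qᵀb = (-2.7854, 0.8914).
Back-substitute: x_2 = 0.8914/4.4100 = 0.2021.
x_1 = (-2.7854 + 0.7428·0.2021)/5.3852 = -0.4894.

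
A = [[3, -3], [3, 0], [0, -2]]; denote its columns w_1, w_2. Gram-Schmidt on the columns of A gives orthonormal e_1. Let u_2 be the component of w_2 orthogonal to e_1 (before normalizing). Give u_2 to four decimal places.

u_2 = (-1.5000, 1.5000, -2.0000)

w_1 = (3, 3, 0); ‖w_1‖ = 4.2426, so e_1 = (0.7071, 0.7071, 0.0000).
e_1·w_2 = 0.7071·(-3) + 0.7071·0 + 0.0000·(-2) = -2.1213.
u_2 = w_2 + 2.1213·e_1 = (-1.5000, 1.5000, -2.0000).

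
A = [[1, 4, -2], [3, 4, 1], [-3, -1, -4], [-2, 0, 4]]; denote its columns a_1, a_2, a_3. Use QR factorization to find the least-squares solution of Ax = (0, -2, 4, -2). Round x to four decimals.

a_1 = (1, 3, -3, -2); ‖a_1‖ = 4.7958, so q_1 = (0.2085, 0.6255, -0.6255, -0.4170).
q_1·a_2 = 0.2085·4 + 0.6255·4 + (-0.6255)·(-1) + (-0.4170)·0 = 3.9618.
u_2 = a_2 − 3.9618·q_1 = (3.1739, 1.5217, 1.4783, 1.6522).
‖u_2‖ = 4.1598, so q_2 = (0.7630, 0.3658, 0.3554, 0.3972).
q_1·a_3 = 0.2085·(-2) + 0.6255·1 + (-0.6255)·(-4) + (-0.4170)·4 = 1.0426; q_2·a_3 = 0.7630·(-2) + 0.3658·1 + 0.3554·(-4) + 0.3972·4 = -0.9929.
u_3 = a_3 − 1.0426·q_1 + 0.9929·q_2 = (-1.4598, 0.7111, -2.9950, 4.8291).
‖u_3‖ = 5.9099, so q_3 = (-0.2470, 0.1203, -0.5068, 0.8171).
Qᵀb = (-2.9192, -0.1045, -3.9020).
Back-substitute: x_3 = -3.9020/5.9099 = -0.6602.
x_2 = (-0.1045 + 0.9929·(-0.6602))/4.1598 = -0.1827.
x_1 = (-2.9192 − 3.9618·(-0.1827) − 1.0426·(-0.6602))/4.7958 = -0.3142.

x = (-0.3142, -0.1827, -0.6602)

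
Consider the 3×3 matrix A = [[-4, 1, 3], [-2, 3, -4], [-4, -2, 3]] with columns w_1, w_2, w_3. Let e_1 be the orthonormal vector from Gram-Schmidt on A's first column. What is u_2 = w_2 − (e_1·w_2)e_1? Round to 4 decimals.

u_2 = (0.7778, 2.8889, -2.2222)

e_1 = w_1/‖w_1‖ = (-4, -2, -4)/6.0000 = (-0.6667, -0.3333, -0.6667).
r_{12} = e_1·w_2 = -0.3333.
u_2 = w_2 + 0.3333·e_1 = (0.7778, 2.8889, -2.2222).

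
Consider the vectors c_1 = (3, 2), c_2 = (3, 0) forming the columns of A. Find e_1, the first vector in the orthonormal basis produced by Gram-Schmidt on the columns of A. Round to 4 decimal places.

c_1 = (3, 2); ‖c_1‖ = 3.6056, so e_1 = (0.8321, 0.5547).

e_1 = (0.8321, 0.5547)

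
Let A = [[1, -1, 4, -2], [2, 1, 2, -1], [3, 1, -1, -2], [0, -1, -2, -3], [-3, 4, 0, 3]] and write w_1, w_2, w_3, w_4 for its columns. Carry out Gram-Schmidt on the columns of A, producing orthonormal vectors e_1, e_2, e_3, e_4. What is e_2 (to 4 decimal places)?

e_2 = (-0.1572, 0.4087, 0.4925, -0.2410, 0.7125)

w_1 = (1, 2, 3, 0, -3); ‖w_1‖ = 4.7958, so e_1 = (0.2085, 0.4170, 0.6255, 0.0000, -0.6255).
e_1·w_2 = 0.2085·(-1) + 0.4170·1 + 0.6255·1 + 0.0000·(-1) + (-0.6255)·4 = -1.6681.
u_2 = w_2 + 1.6681·e_1 = (-0.6522, 1.6957, 2.0435, -1.0000, 2.9565).
‖u_2‖ = 4.1494, so e_2 = (-0.1572, 0.4087, 0.4925, -0.2410, 0.7125).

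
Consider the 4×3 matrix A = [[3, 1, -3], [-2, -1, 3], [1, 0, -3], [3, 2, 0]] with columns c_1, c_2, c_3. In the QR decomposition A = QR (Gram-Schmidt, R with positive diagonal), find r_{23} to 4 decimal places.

e_1 = c_1/‖c_1‖ = (3, -2, 1, 3)/4.7958 = (0.6255, -0.4170, 0.2085, 0.6255).
r_{12} = e_1·c_2 = 2.2937.
u_2 = c_2 − 2.2937·e_1 = (-0.4348, -0.0435, -0.4783, 0.5652).
‖u_2‖ = 0.8597, so e_2 = (-0.5057, -0.0506, -0.5563, 0.6574).
r_{23} = e_2·c_3 = 3.0343.

r_{23} = 3.0343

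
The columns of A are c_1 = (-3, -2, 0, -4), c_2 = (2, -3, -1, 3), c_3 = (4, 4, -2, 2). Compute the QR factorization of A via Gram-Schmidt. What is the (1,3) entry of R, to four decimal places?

r_{13} = -5.1995

e_1 = c_1/‖c_1‖ = (-3, -2, 0, -4)/5.3852 = (-0.5571, -0.3714, 0.0000, -0.7428).
r_{13} = e_1·c_3 = -5.1995.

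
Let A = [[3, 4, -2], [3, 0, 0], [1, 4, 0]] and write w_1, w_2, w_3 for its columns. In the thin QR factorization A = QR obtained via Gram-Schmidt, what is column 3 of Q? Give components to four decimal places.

q_3 = (-0.6396, 0.4264, 0.6396)

w_1 = (3, 3, 1); ‖w_1‖ = 4.3589, so q_1 = (0.6882, 0.6882, 0.2294).
q_1·w_2 = 0.6882·4 + 0.6882·0 + 0.2294·4 = 3.6707.
u_2 = w_2 − 3.6707·q_1 = (1.4737, -2.5263, 3.1579).
‖u_2‖ = 4.3042, so q_2 = (0.3424, -0.5869, 0.7337).
q_1·w_3 = 0.6882·(-2) + 0.6882·0 + 0.2294·0 = -1.3765; q_2·w_3 = 0.3424·(-2) + (-0.5869)·0 + 0.7337·0 = -0.6848.
u_3 = w_3 + 1.3765·q_1 + 0.6848·q_2 = (-0.8182, 0.5455, 0.8182).
‖u_3‖ = 1.2792, so q_3 = (-0.6396, 0.4264, 0.6396).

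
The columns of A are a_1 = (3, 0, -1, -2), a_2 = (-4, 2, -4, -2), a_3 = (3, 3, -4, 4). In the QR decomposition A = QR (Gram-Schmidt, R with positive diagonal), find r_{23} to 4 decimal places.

e_1 = a_1/‖a_1‖ = (3, 0, -1, -2)/3.7417 = (0.8018, 0.0000, -0.2673, -0.5345).
r_{12} = e_1·a_2 = -1.0690.
u_2 = a_2 + 1.0690·e_1 = (-3.1429, 2.0000, -4.2857, -2.5714).
‖u_2‖ = 6.2335, so e_2 = (-0.5042, 0.3208, -0.6875, -0.4125).
r_{23} = e_2·a_3 = 0.5500.

r_{23} = 0.5500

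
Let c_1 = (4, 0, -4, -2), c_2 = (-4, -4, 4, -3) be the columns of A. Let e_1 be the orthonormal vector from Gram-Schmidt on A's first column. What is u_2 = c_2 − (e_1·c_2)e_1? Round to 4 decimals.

c_1 = (4, 0, -4, -2); ‖c_1‖ = 6.0000, so e_1 = (0.6667, 0.0000, -0.6667, -0.3333).
e_1·c_2 = 0.6667·(-4) + 0.0000·(-4) + (-0.6667)·4 + (-0.3333)·(-3) = -4.3333.
u_2 = c_2 + 4.3333·e_1 = (-1.1111, -4.0000, 1.1111, -4.4444).

u_2 = (-1.1111, -4.0000, 1.1111, -4.4444)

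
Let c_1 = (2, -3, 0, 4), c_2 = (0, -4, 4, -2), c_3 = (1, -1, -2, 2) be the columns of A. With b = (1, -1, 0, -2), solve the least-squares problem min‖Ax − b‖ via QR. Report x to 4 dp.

x = (-0.6897, 0.5517, 1.1379)

c_1 = (2, -3, 0, 4); ‖c_1‖ = 5.3852, so q_1 = (0.3714, -0.5571, 0.0000, 0.7428).
q_1·c_2 = 0.3714·0 + (-0.5571)·(-4) + 0.0000·4 + 0.7428·(-2) = 0.7428.
u_2 = c_2 − 0.7428·q_1 = (-0.2759, -3.5862, 4.0000, -2.5517).
‖u_2‖ = 5.9538, so q_2 = (-0.0463, -0.6023, 0.6718, -0.4286).
q_1·c_3 = 0.3714·1 + (-0.5571)·(-1) + 0.0000·(-2) + 0.7428·2 = 2.4140; q_2·c_3 = (-0.0463)·1 + (-0.6023)·(-1) + 0.6718·(-2) + (-0.4286)·2 = -1.6448.
u_3 = c_3 − 2.4140·q_1 + 1.6448·q_2 = (0.0272, -0.6459, -0.8949, -0.4981).
‖u_3‖ = 1.2112, so q_3 = (0.0225, -0.5333, -0.7389, -0.4112).
Qᵀb = (-0.5571, 1.4132, 1.3782).
Back-substitute: x_3 = 1.3782/1.2112 = 1.1379.
x_2 = (1.4132 + 1.6448·1.1379)/5.9538 = 0.5517.
x_1 = (-0.5571 − 0.7428·0.5517 − 2.4140·1.1379)/5.3852 = -0.6897.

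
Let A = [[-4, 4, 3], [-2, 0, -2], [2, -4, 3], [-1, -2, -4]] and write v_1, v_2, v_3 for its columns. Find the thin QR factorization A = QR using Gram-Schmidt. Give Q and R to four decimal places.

e_1 = v_1/‖v_1‖ = (-4, -2, 2, -1)/5.0000 = (-0.8000, -0.4000, 0.4000, -0.2000).
r_{12} = e_1·v_2 = -4.4000.
u_2 = v_2 + 4.4000·e_1 = (0.4800, -1.7600, -2.2400, -2.8800).
‖u_2‖ = 4.0792, so e_2 = (0.1177, -0.4315, -0.5491, -0.7060).
r_{13} = e_1·v_3 = 0.4000; r_{23} = e_2·v_3 = 2.3926.
u_3 = v_3 − 0.4000·e_1 − 2.3926·e_2 = (3.0385, -0.8077, 4.1538, -2.2308).
‖u_3‖ = 5.6670, so e_3 = (0.5362, -0.1425, 0.7330, -0.3936).

Q = [[-0.8000, 0.1177, 0.5362], [-0.4000, -0.4315, -0.1425], [0.4000, -0.5491, 0.7330], [-0.2000, -0.7060, -0.3936]], R = [[5.0000, -4.4000, 0.4000], [0.0000, 4.0792, 2.3926], [0.0000, 0.0000, 5.6670]]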